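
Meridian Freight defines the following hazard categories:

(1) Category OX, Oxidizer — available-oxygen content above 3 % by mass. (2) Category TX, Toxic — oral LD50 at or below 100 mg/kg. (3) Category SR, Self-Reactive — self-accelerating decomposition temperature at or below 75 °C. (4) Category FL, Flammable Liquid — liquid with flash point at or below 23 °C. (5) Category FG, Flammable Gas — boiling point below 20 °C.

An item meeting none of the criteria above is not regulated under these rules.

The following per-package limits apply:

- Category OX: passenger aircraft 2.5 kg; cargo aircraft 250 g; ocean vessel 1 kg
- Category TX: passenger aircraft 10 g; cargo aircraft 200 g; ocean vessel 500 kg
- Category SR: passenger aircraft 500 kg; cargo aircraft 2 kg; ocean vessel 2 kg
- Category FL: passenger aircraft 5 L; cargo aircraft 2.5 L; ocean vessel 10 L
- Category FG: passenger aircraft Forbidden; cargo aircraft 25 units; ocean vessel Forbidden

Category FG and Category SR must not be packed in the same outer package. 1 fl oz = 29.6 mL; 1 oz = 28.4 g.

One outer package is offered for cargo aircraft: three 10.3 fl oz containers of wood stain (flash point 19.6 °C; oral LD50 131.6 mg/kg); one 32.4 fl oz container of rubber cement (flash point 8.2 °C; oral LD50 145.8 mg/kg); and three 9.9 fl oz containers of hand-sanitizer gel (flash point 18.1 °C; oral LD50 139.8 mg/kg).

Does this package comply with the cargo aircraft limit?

Wood stain: flash point 19.6 °C ≤ 23 °C → Category FL (Flammable Liquid).
The rubber cement has flash point 8.2 °C, which is ≤ 23 °C, so it is Category FL (Flammable Liquid).
The hand-sanitizer gel has flash point 18.1 °C, which is ≤ 23 °C, so it is Category FL (Flammable Liquid).
Total Category FL: (three 10.3 fl oz containers = 914.64 mL) + (one 32.4 fl oz container = 959.04 mL) + (three 9.9 fl oz containers = 879.12 mL) = 2752.8 mL.
2752.8 mL > 2.5 L (cargo aircraft limit, Category FL) — over the limit.

No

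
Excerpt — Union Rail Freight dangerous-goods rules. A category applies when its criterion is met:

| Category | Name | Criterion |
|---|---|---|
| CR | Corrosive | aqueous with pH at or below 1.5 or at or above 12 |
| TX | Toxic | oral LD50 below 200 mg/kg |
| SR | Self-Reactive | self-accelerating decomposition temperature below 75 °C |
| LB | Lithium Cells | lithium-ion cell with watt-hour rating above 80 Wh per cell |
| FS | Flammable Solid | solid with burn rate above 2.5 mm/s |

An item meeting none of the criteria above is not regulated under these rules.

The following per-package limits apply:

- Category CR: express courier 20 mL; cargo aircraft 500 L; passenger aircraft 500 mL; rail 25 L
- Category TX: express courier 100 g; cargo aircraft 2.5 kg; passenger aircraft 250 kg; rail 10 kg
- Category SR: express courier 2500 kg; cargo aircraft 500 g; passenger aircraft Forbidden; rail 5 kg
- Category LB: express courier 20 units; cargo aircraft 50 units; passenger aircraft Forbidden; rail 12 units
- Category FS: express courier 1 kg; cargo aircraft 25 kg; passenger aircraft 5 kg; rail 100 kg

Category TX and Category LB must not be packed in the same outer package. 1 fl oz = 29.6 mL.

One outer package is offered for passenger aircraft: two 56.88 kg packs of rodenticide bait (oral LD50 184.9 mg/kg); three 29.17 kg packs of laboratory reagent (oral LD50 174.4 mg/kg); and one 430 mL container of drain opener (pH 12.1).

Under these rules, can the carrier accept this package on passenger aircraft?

Yes

Rodenticide bait: oral LD50 184.9 mg/kg < 200 mg/kg → Category TX (Toxic).
With oral LD50 174.4 mg/kg (< 200 mg/kg), the laboratory reagent falls in Category TX.
With pH 12.1 (≥ 12), the drain opener falls in Category CR.
Total Category TX: (two 56.88 kg packs = 113.76 kg) + (three 29.17 kg packs = 87.51 kg) = 201.27 kg.
201.27 kg is within the passenger aircraft limit of 250 kg for Category TX.
Category CR quantity: 430 mL.
That is within the Category CR passenger aircraft limit of 500 mL.
The segregation rule (Category TX with Category LB) does not apply to Category TX with Category CR.
Every hazard category is within its passenger aircraft limit and no segregation rule is violated.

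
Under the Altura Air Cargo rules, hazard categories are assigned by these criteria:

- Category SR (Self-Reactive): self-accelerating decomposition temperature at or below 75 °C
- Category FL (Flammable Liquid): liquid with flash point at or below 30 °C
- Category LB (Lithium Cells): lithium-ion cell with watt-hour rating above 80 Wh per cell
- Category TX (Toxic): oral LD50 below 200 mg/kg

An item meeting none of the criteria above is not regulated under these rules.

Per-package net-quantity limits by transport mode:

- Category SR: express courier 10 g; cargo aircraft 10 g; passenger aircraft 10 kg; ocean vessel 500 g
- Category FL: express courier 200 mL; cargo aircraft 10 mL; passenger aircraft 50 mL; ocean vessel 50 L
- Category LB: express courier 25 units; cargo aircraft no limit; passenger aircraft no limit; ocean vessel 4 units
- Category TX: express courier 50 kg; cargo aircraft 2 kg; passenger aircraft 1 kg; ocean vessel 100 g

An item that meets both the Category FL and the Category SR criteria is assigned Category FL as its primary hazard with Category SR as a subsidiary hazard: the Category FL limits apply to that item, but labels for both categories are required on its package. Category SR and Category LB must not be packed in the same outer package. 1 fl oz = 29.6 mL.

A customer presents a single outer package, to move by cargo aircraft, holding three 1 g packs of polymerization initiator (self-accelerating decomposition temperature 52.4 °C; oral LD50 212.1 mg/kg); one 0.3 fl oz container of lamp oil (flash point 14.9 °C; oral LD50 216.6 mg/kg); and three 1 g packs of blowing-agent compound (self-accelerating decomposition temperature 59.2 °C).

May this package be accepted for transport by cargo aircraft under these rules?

Polymerization initiator: self-accelerating decomposition temperature 52.4 °C ≤ 75 °C → Category SR (Self-Reactive).
With flash point 14.9 °C (≤ 30 °C), the lamp oil falls in Category FL.
With self-accelerating decomposition temperature 59.2 °C (≤ 75 °C), the blowing-agent compound falls in Category SR.
Category FL quantity: one 0.3 fl oz container = 8.88 mL.
8.88 mL is within the cargo aircraft limit of 10 mL for Category FL.
Category SR net quantity: (three 1 g packs = 3 g) + (three 1 g packs = 3 g) = 6 g.
6 g is within the cargo aircraft limit of 10 g for Category SR.
The segregation rule (Category SR with Category LB) does not apply to Category FL with Category SR.
Every hazard category is within its cargo aircraft limit and no segregation rule is violated.

Yes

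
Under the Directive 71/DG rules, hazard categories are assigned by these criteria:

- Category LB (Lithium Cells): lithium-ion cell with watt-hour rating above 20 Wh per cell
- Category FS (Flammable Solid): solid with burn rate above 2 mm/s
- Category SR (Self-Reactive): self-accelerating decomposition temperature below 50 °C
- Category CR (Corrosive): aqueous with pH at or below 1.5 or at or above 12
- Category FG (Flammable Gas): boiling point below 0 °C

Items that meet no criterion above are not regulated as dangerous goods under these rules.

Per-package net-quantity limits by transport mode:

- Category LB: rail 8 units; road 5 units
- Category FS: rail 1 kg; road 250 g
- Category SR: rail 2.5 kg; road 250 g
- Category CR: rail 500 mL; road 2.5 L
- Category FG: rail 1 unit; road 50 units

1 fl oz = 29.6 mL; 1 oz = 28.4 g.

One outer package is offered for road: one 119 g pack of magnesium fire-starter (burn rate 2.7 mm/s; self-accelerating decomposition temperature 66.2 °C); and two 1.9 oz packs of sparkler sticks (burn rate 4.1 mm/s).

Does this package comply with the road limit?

Yes

With burn rate 2.7 mm/s (> 2 mm/s), the magnesium fire-starter falls in Category FS.
The sparkler sticks have burn rate 4.1 mm/s, which is > 2 mm/s, so they are Category FS (Flammable Solid).
Total Category FS: 119 g + (two 1.9 oz packs = 107.92 g) = 226.92 g.
226.92 g is within the road limit of 250 g for Category FS.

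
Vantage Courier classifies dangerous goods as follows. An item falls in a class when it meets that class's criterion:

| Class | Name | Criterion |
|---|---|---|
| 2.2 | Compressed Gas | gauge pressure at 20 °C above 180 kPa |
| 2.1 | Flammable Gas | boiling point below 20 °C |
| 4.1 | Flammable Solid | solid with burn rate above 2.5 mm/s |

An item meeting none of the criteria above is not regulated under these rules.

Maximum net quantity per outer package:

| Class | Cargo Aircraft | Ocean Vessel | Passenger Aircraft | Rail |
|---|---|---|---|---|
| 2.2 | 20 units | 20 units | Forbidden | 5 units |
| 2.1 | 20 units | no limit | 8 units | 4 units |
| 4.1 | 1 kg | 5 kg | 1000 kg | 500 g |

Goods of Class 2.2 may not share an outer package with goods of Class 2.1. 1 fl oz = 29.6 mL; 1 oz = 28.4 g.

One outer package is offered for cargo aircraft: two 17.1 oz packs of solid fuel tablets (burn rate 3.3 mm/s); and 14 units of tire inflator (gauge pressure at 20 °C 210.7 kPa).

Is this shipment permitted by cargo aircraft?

The solid fuel tablets have burn rate 3.3 mm/s, which is > 2.5 mm/s, so they are Class 4.1 (Flammable Solid).
Tire inflator: gauge pressure at 20 °C 210.7 kPa > 180 kPa → Class 2.2 (Compressed Gas).
Class 2.2 quantity: 14 units.
That is within the Class 2.2 cargo aircraft limit of 20 units.
Class 4.1 quantity: two 17.1 oz packs = 971.28 g.
That is within the Class 4.1 cargo aircraft limit of 1 kg.
The segregation rule (Class 2.2 with Class 2.1) does not apply to Class 2.2 with Class 4.1.
Every hazard class is within its cargo aircraft limit and no segregation rule is violated.

Yes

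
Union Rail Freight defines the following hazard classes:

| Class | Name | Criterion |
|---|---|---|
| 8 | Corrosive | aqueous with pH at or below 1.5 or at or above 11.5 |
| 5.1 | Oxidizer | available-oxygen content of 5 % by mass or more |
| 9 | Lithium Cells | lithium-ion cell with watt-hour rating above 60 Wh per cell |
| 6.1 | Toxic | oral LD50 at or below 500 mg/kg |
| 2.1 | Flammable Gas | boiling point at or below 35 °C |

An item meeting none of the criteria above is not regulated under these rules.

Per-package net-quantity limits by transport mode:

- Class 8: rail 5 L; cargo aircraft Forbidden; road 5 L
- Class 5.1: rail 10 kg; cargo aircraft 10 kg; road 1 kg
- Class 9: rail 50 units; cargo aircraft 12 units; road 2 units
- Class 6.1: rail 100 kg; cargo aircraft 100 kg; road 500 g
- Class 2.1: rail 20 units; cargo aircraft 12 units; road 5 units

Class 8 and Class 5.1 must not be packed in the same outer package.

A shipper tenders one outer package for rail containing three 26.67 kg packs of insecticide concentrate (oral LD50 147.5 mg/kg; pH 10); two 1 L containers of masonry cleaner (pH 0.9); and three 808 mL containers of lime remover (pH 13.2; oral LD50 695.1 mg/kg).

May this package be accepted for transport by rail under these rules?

Insecticide concentrate: oral LD50 147.5 mg/kg ≤ 500 mg/kg → Class 6.1 (Toxic).
Masonry cleaner: pH 0.9 ≤ 1.5 → Class 8 (Corrosive).
With pH 13.2 (≥ 11.5), the lime remover falls in Class 8.
Total Class 8: (two 1 L containers = 2 L) + (three 808 mL containers = 2.424 L) = 4.424 L.
4.424 L is within the rail limit of 5 L for Class 8.
Class 6.1 quantity: three 26.67 kg packs = 80.01 kg.
80.01 kg ≤ 100 kg (rail limit, Class 6.1) — within limit.
The segregation rule (Class 8 with Class 5.1) does not apply to Class 8 with Class 6.1.
Every hazard class is within its rail limit and no segregation rule is violated.

Yes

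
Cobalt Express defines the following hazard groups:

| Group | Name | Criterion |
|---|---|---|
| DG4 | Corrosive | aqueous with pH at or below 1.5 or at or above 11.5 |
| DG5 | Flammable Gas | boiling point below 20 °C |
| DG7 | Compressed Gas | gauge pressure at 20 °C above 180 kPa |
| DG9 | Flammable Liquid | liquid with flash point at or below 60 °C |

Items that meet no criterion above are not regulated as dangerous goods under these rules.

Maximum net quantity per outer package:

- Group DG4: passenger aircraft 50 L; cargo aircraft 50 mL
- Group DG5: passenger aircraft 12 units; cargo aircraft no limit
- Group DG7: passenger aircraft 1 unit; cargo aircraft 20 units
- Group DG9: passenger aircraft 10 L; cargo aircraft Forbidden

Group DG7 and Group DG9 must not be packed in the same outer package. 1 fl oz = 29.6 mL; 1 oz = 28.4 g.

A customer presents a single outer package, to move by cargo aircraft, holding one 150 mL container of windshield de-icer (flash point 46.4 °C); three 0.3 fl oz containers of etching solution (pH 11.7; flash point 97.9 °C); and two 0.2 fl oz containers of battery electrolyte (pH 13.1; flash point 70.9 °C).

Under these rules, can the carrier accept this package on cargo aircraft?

No

Flash point 46.4 °C meets the Group DG9 criterion (Flammable Liquid), so the windshield de-icer is Group DG9.
With pH 11.7 (≥ 11.5), the etching solution falls in Group DG4.
Battery electrolyte: pH 13.1 ≥ 11.5 → Group DG4 (Corrosive).
Total Group DG4: (three 0.3 fl oz containers = 26.64 mL) + (two 0.2 fl oz containers = 11.84 mL) = 38.48 mL.
That is within the Group DG4 cargo aircraft limit of 50 mL.
Group DG9 quantity: 150 mL.
By cargo aircraft, Group DG9 is Forbidden regardless of quantity.
The segregation rule (Group DG7 with Group DG9) does not apply to Group DG4 with Group DG9.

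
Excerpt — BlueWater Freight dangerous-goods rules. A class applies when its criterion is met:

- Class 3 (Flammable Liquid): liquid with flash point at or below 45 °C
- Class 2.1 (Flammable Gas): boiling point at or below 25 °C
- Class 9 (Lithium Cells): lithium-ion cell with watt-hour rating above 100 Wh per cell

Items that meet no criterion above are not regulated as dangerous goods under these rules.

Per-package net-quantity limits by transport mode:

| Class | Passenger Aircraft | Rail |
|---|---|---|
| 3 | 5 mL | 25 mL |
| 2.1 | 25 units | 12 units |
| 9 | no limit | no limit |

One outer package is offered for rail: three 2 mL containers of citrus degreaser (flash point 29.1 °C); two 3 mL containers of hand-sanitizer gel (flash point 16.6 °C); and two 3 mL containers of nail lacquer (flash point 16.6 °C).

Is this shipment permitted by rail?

Flash point 29.1 °C meets the Class 3 criterion (Flammable Liquid), so the citrus degreaser is Class 3.
Flash point 16.6 °C meets the Class 3 criterion (Flammable Liquid), so the hand-sanitizer gel is Class 3.
Flash point 16.6 °C meets the Class 3 criterion (Flammable Liquid), so the nail lacquer is Class 3.
Class 3 net quantity: (three 2 mL containers = 6 mL) + (two 3 mL containers = 6 mL) + (two 3 mL containers = 6 mL) = 18 mL.
That is within the Class 3 rail limit of 25 mL.

Yes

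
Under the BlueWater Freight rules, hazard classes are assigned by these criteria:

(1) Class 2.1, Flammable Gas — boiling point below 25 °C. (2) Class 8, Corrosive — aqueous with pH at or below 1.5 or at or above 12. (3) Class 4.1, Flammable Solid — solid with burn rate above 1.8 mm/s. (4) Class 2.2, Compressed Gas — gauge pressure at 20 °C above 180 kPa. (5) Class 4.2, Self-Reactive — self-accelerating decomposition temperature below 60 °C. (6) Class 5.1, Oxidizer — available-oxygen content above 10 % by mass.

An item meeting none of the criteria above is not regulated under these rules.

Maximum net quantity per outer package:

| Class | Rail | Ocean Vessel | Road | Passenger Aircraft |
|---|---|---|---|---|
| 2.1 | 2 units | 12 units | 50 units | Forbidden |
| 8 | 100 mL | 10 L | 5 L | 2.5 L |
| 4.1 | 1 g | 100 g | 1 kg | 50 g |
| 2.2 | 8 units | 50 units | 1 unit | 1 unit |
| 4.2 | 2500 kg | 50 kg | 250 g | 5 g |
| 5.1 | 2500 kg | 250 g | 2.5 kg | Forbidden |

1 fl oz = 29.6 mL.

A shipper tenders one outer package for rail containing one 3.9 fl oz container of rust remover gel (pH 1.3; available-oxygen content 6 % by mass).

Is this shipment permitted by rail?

The rust remover gel has pH 1.3, which is ≤ 1.5, so it is Class 8 (Corrosive).
Class 8 quantity: one 3.9 fl oz container = 115.44 mL.
That exceeds the Class 8 rail limit of 100 mL.

No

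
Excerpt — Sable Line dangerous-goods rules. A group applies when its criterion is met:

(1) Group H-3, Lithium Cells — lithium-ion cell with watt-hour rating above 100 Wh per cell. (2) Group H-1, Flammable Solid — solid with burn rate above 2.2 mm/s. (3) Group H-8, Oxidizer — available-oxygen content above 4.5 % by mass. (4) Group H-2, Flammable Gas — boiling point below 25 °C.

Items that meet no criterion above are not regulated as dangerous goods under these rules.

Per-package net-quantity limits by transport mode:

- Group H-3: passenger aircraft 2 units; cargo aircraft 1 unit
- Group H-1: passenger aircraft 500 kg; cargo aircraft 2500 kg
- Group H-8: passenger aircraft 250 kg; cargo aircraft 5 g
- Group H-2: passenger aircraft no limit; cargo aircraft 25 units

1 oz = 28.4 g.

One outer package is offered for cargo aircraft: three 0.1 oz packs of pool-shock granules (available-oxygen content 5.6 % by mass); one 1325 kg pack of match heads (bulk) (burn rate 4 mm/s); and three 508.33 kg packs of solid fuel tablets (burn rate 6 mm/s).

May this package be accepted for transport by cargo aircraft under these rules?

No

With available-oxygen content 5.6 % by mass (> 4.5 % by mass), the pool-shock granules fall in Group H-8.
Match heads (bulk): burn rate 4 mm/s > 2.2 mm/s → Group H-1 (Flammable Solid).
With burn rate 6 mm/s (> 2.2 mm/s), the solid fuel tablets fall in Group H-1.
Group H-1 net quantity: 1325 kg + (three 508.33 kg packs = 1524.99 kg) = 2849.99 kg.
2849.99 kg > 2500 kg (cargo aircraft limit, Group H-1) — over the limit.
Group H-8 quantity: three 0.1 oz packs = 8.52 g.
8.52 g > 5 g (cargo aircraft limit, Group H-8) — over the limit.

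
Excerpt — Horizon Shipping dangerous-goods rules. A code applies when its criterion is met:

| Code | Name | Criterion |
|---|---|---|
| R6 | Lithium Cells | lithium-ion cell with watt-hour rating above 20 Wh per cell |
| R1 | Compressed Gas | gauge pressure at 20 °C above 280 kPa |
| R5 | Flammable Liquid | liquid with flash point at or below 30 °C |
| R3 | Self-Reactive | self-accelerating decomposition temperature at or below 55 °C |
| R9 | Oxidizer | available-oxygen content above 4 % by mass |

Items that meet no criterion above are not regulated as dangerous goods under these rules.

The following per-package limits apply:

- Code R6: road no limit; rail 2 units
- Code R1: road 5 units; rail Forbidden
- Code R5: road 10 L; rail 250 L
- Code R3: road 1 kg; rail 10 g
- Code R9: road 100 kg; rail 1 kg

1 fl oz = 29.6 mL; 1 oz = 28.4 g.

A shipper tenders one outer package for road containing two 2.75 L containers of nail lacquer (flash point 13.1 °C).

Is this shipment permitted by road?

Nail lacquer: flash point 13.1 °C ≤ 30 °C → Code R5 (Flammable Liquid).
Code R5 quantity: two 2.75 L containers = 5.5 L.
That is within the Code R5 road limit of 10 L.

Yes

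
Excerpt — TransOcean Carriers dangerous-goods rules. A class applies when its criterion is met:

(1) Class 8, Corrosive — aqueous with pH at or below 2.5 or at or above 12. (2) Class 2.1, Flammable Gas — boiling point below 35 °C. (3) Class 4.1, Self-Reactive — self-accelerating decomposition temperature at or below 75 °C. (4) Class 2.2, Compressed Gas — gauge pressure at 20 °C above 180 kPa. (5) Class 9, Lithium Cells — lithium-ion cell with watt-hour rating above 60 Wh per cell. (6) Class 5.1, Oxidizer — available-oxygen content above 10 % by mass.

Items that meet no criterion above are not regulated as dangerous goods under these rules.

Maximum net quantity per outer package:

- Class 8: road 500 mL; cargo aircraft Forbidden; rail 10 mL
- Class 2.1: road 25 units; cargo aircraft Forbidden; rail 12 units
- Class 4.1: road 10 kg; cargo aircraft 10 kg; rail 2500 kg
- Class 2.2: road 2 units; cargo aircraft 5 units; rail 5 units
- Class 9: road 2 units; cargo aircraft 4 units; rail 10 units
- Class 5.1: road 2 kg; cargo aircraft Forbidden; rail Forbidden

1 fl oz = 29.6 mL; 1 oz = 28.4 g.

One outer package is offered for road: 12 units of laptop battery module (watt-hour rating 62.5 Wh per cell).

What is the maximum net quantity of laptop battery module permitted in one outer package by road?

2 units

Watt-hour rating 62.5 Wh per cell meets the Class 9 criterion (Lithium Cells), so the laptop battery module is Class 9.
The road limit for Class 9 is 2 units.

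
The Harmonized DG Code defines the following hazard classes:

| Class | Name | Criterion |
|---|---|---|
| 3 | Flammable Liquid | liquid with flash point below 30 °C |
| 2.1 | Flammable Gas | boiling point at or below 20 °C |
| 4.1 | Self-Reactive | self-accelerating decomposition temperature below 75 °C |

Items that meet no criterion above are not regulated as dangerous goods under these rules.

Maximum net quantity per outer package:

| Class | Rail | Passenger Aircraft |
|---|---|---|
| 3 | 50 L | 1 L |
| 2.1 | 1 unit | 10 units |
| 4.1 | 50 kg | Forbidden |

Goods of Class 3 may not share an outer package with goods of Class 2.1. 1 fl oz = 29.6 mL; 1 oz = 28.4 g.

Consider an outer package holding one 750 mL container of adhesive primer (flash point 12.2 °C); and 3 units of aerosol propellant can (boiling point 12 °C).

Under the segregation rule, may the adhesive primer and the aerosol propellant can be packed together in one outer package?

The adhesive primer has flash point 12.2 °C, which is < 30 °C, so it is Class 3 (Flammable Liquid).
The aerosol propellant can has boiling point 12 °C, which is ≤ 20 °C, so it is Class 2.1 (Flammable Gas).
Class 3 and Class 2.1 may not share an outer package.

No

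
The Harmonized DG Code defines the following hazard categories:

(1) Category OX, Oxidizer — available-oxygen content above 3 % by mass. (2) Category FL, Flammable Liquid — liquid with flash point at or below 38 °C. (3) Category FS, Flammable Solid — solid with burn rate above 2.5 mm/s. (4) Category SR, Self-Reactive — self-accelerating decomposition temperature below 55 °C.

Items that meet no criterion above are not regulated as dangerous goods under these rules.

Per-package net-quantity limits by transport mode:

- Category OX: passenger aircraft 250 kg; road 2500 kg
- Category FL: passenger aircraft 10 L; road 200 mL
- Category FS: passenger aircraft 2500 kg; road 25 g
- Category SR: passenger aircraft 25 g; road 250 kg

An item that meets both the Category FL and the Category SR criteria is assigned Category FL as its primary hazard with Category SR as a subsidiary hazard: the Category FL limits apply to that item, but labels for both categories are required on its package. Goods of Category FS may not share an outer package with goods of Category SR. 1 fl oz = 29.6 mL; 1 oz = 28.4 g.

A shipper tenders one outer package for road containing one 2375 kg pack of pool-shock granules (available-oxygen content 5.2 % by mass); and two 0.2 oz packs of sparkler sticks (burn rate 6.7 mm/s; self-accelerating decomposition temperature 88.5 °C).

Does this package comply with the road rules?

Yes

With available-oxygen content 5.2 % by mass (> 3 % by mass), the pool-shock granules fall in Category OX.
Sparkler sticks: burn rate 6.7 mm/s > 2.5 mm/s → Category FS (Flammable Solid).
Category FS quantity: two 0.2 oz packs = 11.36 g.
11.36 g ≤ 25 g (road limit, Category FS) — within limit.
Category OX quantity: 2375 kg.
That is within the Category OX road limit of 2500 kg.
The segregation rule (Category FS with Category SR) does not apply to Category FS with Category OX.
Every hazard category is within its road limit and no segregation rule is violated.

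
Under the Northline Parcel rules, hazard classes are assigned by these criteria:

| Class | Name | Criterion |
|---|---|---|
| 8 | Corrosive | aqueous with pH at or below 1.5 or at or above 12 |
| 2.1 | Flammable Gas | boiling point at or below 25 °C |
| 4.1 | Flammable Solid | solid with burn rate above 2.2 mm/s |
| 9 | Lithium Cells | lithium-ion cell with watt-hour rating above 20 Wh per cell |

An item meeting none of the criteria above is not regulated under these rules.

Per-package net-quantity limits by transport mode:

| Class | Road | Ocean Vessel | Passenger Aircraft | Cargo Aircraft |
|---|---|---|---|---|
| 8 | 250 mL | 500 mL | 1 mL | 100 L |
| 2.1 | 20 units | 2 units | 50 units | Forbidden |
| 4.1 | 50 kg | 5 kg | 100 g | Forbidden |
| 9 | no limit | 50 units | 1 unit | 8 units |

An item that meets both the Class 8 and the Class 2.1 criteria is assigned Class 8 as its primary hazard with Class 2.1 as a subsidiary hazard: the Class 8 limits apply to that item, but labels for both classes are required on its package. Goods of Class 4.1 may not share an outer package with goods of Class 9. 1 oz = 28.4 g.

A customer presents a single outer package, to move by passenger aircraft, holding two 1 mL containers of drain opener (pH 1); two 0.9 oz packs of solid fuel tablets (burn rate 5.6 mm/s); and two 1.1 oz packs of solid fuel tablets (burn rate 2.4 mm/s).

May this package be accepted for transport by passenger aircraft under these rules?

The drain opener has pH 1, which is ≤ 1.5, so it is Class 8 (Corrosive).
Burn rate 5.6 mm/s meets the Class 4.1 criterion (Flammable Solid), so the solid fuel tablets are Class 4.1.
Solid fuel tablets: burn rate 2.4 mm/s > 2.2 mm/s → Class 4.1 (Flammable Solid).
Class 4.1 net quantity: (two 0.9 oz packs = 51.12 g) + (two 1.1 oz packs = 62.48 g) = 113.6 g.
That exceeds the Class 4.1 passenger aircraft limit of 100 g.
Class 8 quantity: two 1 mL containers = 2 mL.
2 mL > 1 mL (passenger aircraft limit, Class 8) — over the limit.
The segregation rule (Class 4.1 with Class 9) does not apply to Class 4.1 with Class 8.

No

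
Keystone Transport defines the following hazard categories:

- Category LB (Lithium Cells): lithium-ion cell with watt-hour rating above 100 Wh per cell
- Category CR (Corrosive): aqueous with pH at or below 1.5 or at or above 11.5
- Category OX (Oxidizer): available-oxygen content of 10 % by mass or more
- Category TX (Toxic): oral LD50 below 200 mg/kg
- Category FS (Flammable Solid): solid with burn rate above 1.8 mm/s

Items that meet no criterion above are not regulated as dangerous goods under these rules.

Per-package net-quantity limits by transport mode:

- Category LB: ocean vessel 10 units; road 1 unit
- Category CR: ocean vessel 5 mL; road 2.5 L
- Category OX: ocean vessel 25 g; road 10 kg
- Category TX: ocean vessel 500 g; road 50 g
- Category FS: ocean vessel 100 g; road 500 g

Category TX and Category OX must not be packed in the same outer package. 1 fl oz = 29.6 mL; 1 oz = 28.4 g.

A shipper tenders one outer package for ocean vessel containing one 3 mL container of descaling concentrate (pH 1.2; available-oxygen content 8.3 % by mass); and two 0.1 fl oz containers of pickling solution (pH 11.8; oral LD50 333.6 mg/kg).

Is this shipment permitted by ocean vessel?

No

pH 1.2 meets the Category CR criterion (Corrosive), so the descaling concentrate is Category CR.
With pH 11.8 (≥ 11.5), the pickling solution falls in Category CR.
Total Category CR: 3 mL + (two 0.1 fl oz containers = 5.92 mL) = 8.92 mL.
8.92 mL exceeds the ocean vessel limit of 5 mL for Category CR.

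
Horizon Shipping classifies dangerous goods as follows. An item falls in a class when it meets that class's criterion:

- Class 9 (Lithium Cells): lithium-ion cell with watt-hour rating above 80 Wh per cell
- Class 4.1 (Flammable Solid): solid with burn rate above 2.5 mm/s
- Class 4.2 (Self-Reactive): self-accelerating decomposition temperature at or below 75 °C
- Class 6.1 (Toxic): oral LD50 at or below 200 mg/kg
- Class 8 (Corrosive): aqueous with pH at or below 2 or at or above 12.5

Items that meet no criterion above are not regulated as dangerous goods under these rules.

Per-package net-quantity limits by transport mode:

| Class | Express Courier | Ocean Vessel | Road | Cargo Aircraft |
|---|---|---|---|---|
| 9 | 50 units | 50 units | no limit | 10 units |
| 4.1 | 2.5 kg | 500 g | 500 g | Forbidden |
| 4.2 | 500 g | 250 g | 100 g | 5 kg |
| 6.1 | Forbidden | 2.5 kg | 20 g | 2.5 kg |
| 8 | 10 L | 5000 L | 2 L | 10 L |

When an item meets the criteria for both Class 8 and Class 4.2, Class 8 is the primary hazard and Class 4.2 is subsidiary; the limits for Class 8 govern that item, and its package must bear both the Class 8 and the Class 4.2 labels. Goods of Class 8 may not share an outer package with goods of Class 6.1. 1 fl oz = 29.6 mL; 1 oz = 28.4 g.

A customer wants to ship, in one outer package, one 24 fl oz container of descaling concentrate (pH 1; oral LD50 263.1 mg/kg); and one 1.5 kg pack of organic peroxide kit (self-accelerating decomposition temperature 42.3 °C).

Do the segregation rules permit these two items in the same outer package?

Yes

With pH 1 (≤ 2), the descaling concentrate falls in Class 8.
Organic peroxide kit: self-accelerating decomposition temperature 42.3 °C ≤ 75 °C → Class 4.2 (Self-Reactive).
No segregation rule bars Class 8 with Class 4.2.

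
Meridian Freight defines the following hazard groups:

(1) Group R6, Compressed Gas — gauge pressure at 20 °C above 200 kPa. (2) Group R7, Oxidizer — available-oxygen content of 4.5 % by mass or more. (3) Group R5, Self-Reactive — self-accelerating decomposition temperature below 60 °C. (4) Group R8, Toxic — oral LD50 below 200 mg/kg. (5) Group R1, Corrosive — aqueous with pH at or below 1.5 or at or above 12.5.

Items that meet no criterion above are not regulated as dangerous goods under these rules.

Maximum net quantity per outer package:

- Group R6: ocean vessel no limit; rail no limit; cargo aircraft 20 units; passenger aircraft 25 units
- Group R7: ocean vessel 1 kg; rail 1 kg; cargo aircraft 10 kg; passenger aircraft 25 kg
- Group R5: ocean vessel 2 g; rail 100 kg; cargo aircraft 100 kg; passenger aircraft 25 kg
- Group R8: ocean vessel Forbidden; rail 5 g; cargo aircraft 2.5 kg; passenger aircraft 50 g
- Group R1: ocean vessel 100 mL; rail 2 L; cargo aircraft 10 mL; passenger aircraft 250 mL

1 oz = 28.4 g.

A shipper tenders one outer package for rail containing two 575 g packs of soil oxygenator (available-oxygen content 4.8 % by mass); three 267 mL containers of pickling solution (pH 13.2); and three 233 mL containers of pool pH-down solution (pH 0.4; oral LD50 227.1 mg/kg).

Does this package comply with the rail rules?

No

The soil oxygenator has available-oxygen content 4.8 % by mass, which is ≥ 4.5 % by mass, so it is Group R7 (Oxidizer).
The pickling solution has pH 13.2, which is ≥ 12.5, so it is Group R1 (Corrosive).
pH 0.4 meets the Group R1 criterion (Corrosive), so the pool pH-down solution is Group R1.
Group R7 quantity: two 575 g packs = 1.15 kg.
1.15 kg exceeds the rail limit of 1 kg for Group R7.
Group R1 net quantity: (three 267 mL containers = 801 mL) + (three 233 mL containers = 699 mL) = 1.5 L.
That is within the Group R1 rail limit of 2 L.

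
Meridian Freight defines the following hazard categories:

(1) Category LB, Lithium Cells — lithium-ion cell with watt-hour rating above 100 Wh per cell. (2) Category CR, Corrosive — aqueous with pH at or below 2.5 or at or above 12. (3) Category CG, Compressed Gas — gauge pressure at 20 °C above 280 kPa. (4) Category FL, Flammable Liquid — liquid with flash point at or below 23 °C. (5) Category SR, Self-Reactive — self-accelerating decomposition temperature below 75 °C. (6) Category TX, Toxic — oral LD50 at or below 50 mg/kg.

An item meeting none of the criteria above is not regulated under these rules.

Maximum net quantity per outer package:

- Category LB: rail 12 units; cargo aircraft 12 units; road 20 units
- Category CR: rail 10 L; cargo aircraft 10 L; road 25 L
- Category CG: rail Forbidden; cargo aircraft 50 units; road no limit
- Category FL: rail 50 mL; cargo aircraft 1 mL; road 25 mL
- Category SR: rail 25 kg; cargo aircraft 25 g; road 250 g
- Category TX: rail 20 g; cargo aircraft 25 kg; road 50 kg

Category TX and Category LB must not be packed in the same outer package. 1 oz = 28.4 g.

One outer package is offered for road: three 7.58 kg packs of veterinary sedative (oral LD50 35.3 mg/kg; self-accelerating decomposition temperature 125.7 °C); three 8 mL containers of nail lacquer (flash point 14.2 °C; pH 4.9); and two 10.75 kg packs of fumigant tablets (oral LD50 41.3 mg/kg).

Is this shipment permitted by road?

Oral LD50 35.3 mg/kg meets the Category TX criterion (Toxic), so the veterinary sedative is Category TX.
With flash point 14.2 °C (≤ 23 °C), the nail lacquer falls in Category FL.
The fumigant tablets have oral LD50 41.3 mg/kg, which is ≤ 50 mg/kg, so they are Category TX (Toxic).
Category TX net quantity: (three 7.58 kg packs = 22.74 kg) + (two 10.75 kg packs = 21.5 kg) = 44.24 kg.
44.24 kg is within the road limit of 50 kg for Category TX.
Category FL quantity: three 8 mL containers = 24 mL.
That is within the Category FL road limit of 25 mL.
The segregation rule (Category TX with Category LB) does not apply to Category TX with Category FL.
Every hazard category is within its road limit and no segregation rule is violated.

Yes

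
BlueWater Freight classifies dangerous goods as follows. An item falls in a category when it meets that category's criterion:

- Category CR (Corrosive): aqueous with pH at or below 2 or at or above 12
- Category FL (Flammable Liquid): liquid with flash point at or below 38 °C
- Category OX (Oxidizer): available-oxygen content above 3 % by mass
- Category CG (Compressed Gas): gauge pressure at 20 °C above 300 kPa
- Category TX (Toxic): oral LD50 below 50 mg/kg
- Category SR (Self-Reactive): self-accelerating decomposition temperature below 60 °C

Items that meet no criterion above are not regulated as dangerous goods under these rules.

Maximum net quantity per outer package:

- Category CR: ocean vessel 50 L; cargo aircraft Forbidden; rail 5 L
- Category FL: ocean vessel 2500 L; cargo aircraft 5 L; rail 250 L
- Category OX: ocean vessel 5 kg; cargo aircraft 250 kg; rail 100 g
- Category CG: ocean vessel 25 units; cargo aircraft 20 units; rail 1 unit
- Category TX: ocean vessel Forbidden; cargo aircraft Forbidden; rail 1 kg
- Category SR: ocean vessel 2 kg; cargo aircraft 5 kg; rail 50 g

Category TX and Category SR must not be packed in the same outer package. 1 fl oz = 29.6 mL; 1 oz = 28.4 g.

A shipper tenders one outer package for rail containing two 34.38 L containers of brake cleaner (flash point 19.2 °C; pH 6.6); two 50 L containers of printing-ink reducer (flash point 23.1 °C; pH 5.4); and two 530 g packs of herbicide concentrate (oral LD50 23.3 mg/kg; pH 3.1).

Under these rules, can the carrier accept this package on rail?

No

The brake cleaner has flash point 19.2 °C, which is ≤ 38 °C, so it is Category FL (Flammable Liquid).
Printing-ink reducer: flash point 23.1 °C ≤ 38 °C → Category FL (Flammable Liquid).
The herbicide concentrate has oral LD50 23.3 mg/kg, which is < 50 mg/kg, so it is Category TX (Toxic).
Category TX quantity: two 530 g packs = 1.06 kg.
1.06 kg exceeds the rail limit of 1 kg for Category TX.
Category FL net quantity: (two 34.38 L containers = 68.76 L) + (two 50 L containers = 100 L) = 168.76 L.
168.76 L ≤ 250 L (rail limit, Category FL) — within limit.
The segregation rule (Category TX with Category SR) does not apply to Category TX with Category FL.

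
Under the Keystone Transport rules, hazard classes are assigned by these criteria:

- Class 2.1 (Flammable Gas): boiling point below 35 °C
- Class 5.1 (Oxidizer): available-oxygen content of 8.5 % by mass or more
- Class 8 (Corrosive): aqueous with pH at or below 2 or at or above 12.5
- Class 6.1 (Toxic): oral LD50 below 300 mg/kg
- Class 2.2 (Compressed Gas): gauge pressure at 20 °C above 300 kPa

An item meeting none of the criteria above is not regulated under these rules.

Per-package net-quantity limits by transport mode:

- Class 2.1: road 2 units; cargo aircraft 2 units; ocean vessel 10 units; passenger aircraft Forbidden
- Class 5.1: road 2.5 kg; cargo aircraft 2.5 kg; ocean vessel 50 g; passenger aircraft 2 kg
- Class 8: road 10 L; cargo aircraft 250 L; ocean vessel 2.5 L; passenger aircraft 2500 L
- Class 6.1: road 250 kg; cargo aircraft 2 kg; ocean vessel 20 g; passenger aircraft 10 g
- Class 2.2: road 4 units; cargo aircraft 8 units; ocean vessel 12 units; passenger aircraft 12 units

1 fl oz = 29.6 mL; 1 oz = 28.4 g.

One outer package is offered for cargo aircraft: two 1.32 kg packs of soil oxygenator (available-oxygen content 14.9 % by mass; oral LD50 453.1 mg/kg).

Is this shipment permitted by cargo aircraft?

No

With available-oxygen content 14.9 % by mass (≥ 8.5 % by mass), the soil oxygenator falls in Class 5.1.
Class 5.1 quantity: two 1.32 kg packs = 2.64 kg.
2.64 kg exceeds the cargo aircraft limit of 2.5 kg for Class 5.1.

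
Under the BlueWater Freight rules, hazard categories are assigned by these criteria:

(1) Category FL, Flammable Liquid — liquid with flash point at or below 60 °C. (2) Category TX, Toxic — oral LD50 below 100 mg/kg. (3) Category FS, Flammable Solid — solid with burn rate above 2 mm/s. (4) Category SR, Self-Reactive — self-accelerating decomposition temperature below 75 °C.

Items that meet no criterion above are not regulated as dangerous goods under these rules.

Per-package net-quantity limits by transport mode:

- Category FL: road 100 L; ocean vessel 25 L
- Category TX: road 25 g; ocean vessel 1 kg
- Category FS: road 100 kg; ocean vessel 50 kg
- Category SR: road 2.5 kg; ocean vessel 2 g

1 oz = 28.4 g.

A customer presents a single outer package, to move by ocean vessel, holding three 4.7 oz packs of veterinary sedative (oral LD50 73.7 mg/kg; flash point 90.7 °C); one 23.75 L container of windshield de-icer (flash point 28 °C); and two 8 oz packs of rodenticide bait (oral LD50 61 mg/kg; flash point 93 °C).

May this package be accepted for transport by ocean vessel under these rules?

With oral LD50 73.7 mg/kg (< 100 mg/kg), the veterinary sedative falls in Category TX.
Windshield de-icer: flash point 28 °C ≤ 60 °C → Category FL (Flammable Liquid).
The rodenticide bait has oral LD50 61 mg/kg, which is < 100 mg/kg, so it is Category TX (Toxic).
Category TX net quantity: (three 4.7 oz packs = 400.44 g) + (two 8 oz packs = 454.4 g) = 854.84 g.
854.84 g ≤ 1 kg (ocean vessel limit, Category TX) — within limit.
Category FL quantity: 23.75 L.
That is within the Category FL ocean vessel limit of 25 L.
Every hazard category is within its ocean vessel limit and no segregation rule is violated.

Yes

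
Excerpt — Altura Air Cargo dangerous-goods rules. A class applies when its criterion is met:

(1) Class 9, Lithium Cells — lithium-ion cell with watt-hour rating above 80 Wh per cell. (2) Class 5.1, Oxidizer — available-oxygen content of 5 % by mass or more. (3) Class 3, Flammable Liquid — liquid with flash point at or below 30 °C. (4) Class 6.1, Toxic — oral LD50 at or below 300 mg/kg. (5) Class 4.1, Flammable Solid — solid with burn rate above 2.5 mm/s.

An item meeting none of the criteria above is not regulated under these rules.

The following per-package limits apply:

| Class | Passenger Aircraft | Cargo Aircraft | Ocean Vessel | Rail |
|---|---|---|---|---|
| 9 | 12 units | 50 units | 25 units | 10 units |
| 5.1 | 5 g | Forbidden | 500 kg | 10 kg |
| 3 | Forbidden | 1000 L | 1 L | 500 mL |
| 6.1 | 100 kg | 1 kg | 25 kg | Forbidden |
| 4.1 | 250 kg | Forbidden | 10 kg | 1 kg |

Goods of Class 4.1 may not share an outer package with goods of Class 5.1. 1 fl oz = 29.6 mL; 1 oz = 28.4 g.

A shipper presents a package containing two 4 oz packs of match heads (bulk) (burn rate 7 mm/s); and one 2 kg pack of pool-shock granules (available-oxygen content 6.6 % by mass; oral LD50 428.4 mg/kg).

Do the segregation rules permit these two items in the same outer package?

Burn rate 7 mm/s meets the Class 4.1 criterion (Flammable Solid), so the match heads (bulk) are Class 4.1.
The pool-shock granules have available-oxygen content 6.6 % by mass, which is ≥ 5 % by mass, so they are Class 5.1 (Oxidizer).
Class 4.1 and Class 5.1 may not share an outer package.

No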